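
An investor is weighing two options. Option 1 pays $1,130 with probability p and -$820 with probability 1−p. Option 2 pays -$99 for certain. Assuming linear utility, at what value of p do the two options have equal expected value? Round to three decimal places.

p·1130 + (1−p)·(-820) = -99
1950p − 820 = -99
p = (-99 + 820) / 1950

p = 0.370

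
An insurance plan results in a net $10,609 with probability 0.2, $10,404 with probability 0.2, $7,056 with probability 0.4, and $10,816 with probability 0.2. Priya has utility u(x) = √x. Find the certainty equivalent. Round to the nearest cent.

$9,101.16

E[u] = 0.2·√10609 + 0.2·√10404 + 0.4·√7056 + 0.2·√10816 = 0.2·103 + 0.2·102 + 0.4·84 + 0.2·104 = 95.4
CE = (95.4)² = 9101.16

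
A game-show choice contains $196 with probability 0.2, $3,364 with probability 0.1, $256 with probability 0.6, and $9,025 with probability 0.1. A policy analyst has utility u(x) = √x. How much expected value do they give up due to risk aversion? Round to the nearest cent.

$664.41

E[u] = 0.2·√196 + 0.1·√3364 + 0.6·√256 + 0.1·√9025 = 0.2·14 + 0.1·58 + 0.6·16 + 0.1·95 = 27.7
CE = (27.7)² = 767.29
Risk premium = EV − CE = 1431.7 − 767.29 = 664.41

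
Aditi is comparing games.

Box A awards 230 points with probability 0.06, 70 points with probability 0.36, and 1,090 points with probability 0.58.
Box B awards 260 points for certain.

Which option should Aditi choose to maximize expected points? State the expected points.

Box A (671.2 points)

Box A = 0.06 × 230 + 0.36 × 70 + 0.58 × 1090 = 13.8 + 25.2 + 632.2 = 671.2
Box B: 260 (certain)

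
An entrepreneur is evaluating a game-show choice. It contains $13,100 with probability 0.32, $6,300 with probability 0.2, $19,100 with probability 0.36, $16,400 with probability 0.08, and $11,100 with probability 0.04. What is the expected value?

EV = 0.32 × 13100 + 0.2 × 6300 + 0.36 × 19100 + 0.08 × 16400 + 0.04 × 11100 = 4192 + 1260 + 6876 + 1312 + 444 = 14084

$14,084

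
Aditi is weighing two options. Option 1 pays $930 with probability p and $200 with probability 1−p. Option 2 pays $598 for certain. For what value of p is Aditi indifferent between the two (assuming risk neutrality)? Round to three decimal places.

p·930 + (1−p)·200 = 598
730p + 200 = 598
p = (598 − 200) / 730

p = 0.545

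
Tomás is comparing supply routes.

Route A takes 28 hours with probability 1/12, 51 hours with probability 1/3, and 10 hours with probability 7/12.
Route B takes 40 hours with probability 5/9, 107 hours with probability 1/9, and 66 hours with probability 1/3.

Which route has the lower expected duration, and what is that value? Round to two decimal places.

Route A (25.17 hours)

Route A = 1/12 × 28 + 1/3 × 51 + 7/12 × 10 = 2.3333 + 17 + 5.8333 = 25.1667
Route B = 5/9 × 40 + 1/9 × 107 + 1/3 × 66 = 22.2222 + 11.8889 + 22 = 56.1111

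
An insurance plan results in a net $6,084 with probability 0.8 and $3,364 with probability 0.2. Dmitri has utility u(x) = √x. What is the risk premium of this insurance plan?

E[u] = 0.8·√6084 + 0.2·√3364 = 0.8·78 + 0.2·58 = 74
CE = (74)² = 5476
Risk premium = EV − CE = 5540 − 5476 = 64

$64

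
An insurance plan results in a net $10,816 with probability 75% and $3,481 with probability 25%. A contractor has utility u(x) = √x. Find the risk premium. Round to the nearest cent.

E[u] = 0.75·√10816 + 0.25·√3481 = 0.75·104 + 0.25·59 = 92.75
CE = (92.75)² = 8602.5625
Risk premium = EV − CE = 8982.25 − 8602.5625 = 379.6875

$379.69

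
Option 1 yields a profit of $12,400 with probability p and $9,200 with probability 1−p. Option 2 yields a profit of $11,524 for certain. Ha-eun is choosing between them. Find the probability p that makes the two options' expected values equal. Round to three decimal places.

p·12400 + (1−p)·9200 = 11524
3200p + 9200 = 11524
p = (11524 − 9200) / 3200

p = 0.726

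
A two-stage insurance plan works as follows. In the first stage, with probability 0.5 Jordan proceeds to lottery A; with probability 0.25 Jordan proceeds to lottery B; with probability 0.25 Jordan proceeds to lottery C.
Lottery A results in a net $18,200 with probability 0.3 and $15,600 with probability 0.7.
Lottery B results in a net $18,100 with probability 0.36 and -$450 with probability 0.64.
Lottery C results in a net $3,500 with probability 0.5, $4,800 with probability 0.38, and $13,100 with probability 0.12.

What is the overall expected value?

$11,033.50

EV(A) = 0.3 × 18200 + 0.7 × 15600 = 5460 + 10920 = 16380
EV(B) = 0.36 × 18100 + 0.64 × (-450) = 6516 − 288 = 6228
EV(C) = 0.5 × 3500 + 0.38 × 4800 + 0.12 × 13100 = 1750 + 1824 + 1572 = 5146
Overall = 0.5 × 16380 + 0.25 × 6228 + 0.25 × 5146 = 8190 + 1557 + 1286.5 = 11033.5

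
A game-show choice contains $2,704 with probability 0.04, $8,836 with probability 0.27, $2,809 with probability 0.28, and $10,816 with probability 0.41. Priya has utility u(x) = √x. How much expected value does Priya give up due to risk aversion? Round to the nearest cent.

$500.16

E[u] = 0.04·√2704 + 0.27·√8836 + 0.28·√2809 + 0.41·√10816 = 0.04·52 + 0.27·94 + 0.28·53 + 0.41·104 = 84.94
CE = (84.94)² = 7214.8036
Risk premium = EV − CE = 7714.96 − 7214.8036 = 500.1564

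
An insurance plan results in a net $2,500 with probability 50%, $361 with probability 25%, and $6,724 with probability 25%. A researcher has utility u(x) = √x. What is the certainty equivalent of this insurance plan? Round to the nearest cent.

$2,525.06

E[u] = 0.5·√2500 + 0.25·√361 + 0.25·√6724 = 0.5·50 + 0.25·19 + 0.25·82 = 50.25
CE = (50.25)² = 2525.0625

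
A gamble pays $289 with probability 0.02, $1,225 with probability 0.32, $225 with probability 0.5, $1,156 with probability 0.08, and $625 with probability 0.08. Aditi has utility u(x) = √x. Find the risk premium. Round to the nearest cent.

E[u] = 0.02·√289 + 0.32·√1225 + 0.5·√225 + 0.08·√1156 + 0.08·√625 = 0.02·17 + 0.32·35 + 0.5·15 + 0.08·34 + 0.08·25 = 23.76
CE = (23.76)² = 564.5376
Risk premium = EV − CE = 652.76 − 564.5376 = 88.2224

$88.22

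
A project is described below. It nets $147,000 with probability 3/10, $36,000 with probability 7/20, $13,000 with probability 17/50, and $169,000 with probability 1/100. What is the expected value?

$62,810

EV = 3/10 × 147000 + 7/20 × 36000 + 17/50 × 13000 + 1/100 × 169000 = 44100 + 12600 + 4420 + 1690 = 62810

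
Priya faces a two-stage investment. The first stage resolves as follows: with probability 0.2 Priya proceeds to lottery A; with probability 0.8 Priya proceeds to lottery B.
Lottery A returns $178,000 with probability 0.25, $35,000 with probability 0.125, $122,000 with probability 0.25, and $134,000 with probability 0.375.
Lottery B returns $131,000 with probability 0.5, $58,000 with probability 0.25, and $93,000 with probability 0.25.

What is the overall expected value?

EV(A) = 0.25 × 178000 + 0.125 × 35000 + 0.25 × 122000 + 0.375 × 134000 = 44500 + 4375 + 30500 + 50250 = 129625
EV(B) = 0.5 × 131000 + 0.25 × 58000 + 0.25 × 93000 = 65500 + 14500 + 23250 = 103250
Overall = 0.2 × 129625 + 0.8 × 103250 = 25925 + 82600 = 108525

$108,525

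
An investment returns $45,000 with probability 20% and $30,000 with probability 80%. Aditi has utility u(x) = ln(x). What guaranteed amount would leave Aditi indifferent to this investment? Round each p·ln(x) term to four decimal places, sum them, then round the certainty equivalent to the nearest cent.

E[u] = 0.2·ln(45000) + 0.8·ln(30000) = 2.1429 + 8.2472 = 10.3901
CE = e^10.3901 ≈ 32535.92

$32,535.92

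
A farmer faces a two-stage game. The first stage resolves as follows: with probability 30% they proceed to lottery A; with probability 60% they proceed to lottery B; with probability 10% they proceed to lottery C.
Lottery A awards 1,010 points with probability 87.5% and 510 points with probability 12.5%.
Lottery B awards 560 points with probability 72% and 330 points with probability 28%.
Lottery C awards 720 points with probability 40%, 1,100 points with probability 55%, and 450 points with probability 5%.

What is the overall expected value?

673.16 points

EV(A) = 0.875 × 1010 + 0.125 × 510 = 883.75 + 63.75 = 947.5
EV(B) = 0.72 × 560 + 0.28 × 330 = 403.2 + 92.4 = 495.6
EV(C) = 0.4 × 720 + 0.55 × 1100 + 0.05 × 450 = 288 + 605 + 22.5 = 915.5
Overall = 0.3 × 947.5 + 0.6 × 495.6 + 0.1 × 915.5 = 284.25 + 297.36 + 91.55 = 673.16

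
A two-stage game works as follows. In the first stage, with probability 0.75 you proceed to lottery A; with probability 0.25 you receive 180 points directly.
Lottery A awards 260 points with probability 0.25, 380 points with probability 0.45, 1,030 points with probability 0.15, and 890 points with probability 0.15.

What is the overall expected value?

438 points

EV(A) = 0.25 × 260 + 0.45 × 380 + 0.15 × 1030 + 0.15 × 890 = 65 + 171 + 154.5 + 133.5 = 524
Branch B: 180 (certain)
Overall = 0.75 × 524 + 0.25 × 180 = 393 + 45 = 438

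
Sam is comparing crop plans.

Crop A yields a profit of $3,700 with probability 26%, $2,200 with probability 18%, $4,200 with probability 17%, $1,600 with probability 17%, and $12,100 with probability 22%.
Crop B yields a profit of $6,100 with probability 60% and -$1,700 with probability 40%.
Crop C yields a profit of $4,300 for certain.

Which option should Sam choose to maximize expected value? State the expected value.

Crop A = 0.26 × 3700 + 0.18 × 2200 + 0.17 × 4200 + 0.17 × 1600 + 0.22 × 12100 = 962 + 396 + 714 + 272 + 2662 = 5006
Crop B = 0.6 × 6100 + 0.4 × (-1700) = 3660 − 680 = 2980
Crop C: 4300 (certain)

Crop A ($5,006)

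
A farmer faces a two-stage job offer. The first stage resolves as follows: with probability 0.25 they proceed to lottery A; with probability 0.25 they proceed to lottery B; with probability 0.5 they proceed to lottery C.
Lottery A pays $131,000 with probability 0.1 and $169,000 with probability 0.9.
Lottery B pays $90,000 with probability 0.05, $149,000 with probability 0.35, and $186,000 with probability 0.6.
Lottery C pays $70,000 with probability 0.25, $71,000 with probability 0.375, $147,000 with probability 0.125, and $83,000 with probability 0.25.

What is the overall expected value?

EV(A) = 0.1 × 131000 + 0.9 × 169000 = 13100 + 152100 = 165200
EV(B) = 0.05 × 90000 + 0.35 × 149000 + 0.6 × 186000 = 4500 + 52150 + 111600 = 168250
EV(C) = 0.25 × 70000 + 0.375 × 71000 + 0.125 × 147000 + 0.25 × 83000 = 17500 + 26625 + 18375 + 20750 = 83250
Overall = 0.25 × 165200 + 0.25 × 168250 + 0.5 × 83250 = 41300 + 42062.5 + 41625 = 124987.5

$124,987.50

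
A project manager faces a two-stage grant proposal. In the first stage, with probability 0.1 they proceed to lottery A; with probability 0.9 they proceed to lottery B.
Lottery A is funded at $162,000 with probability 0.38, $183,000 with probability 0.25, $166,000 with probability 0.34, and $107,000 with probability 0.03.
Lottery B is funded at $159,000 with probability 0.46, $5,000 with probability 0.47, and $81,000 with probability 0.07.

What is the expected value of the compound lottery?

$89,740

EV(A) = 0.38 × 162000 + 0.25 × 183000 + 0.34 × 166000 + 0.03 × 107000 = 61560 + 45750 + 56440 + 3210 = 166960
EV(B) = 0.46 × 159000 + 0.47 × 5000 + 0.07 × 81000 = 73140 + 2350 + 5670 = 81160
Overall = 0.1 × 166960 + 0.9 × 81160 = 16696 + 73044 = 89740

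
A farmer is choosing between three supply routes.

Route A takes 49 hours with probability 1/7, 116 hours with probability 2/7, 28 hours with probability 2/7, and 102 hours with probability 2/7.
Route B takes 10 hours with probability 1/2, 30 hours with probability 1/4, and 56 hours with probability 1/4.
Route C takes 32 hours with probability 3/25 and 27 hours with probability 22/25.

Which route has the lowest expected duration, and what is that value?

Route B (26.5 hours)

Route A = 1/7 × 49 + 2/7 × 116 + 2/7 × 28 + 2/7 × 102 = 7 + 33.1429 + 8 + 29.1429 = 77.2857
Route B = 1/2 × 10 + 1/4 × 30 + 1/4 × 56 = 5 + 7.5 + 14 = 26.5
Route C = 3/25 × 32 + 22/25 × 27 = 3.84 + 23.76 = 27.6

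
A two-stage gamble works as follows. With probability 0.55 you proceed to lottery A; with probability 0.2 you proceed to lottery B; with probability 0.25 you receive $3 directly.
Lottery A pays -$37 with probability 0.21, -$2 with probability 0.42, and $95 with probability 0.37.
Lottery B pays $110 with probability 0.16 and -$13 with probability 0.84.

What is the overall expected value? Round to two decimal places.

$16.68

EV(A) = 0.21 × (-37) + 0.42 × (-2) + 0.37 × 95 = -7.77 − 0.84 + 35.15 = 26.54
EV(B) = 0.16 × 110 + 0.84 × (-13) = 17.6 − 10.92 = 6.68
Branch C: 3 (certain)
Overall = 0.55 × 26.54 + 0.2 × 6.68 + 0.25 × 3 = 14.597 + 1.336 + 0.75 = 16.683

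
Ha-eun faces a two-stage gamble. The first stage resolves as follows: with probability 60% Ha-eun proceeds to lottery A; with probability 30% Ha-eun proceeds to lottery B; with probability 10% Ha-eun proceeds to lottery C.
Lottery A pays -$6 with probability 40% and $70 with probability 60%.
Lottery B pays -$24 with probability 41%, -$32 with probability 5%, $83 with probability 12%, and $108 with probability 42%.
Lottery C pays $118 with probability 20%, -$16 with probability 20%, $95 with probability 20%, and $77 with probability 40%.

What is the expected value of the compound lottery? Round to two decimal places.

EV(A) = 0.4 × (-6) + 0.6 × 70 = -2.4 + 42 = 39.6
EV(B) = 0.41 × (-24) + 0.05 × (-32) + 0.12 × 83 + 0.42 × 108 = -9.84 − 1.6 + 9.96 + 45.36 = 43.88
EV(C) = 0.2 × 118 + 0.2 × (-16) + 0.2 × 95 + 0.4 × 77 = 23.6 − 3.2 + 19 + 30.8 = 70.2
Overall = 0.6 × 39.6 + 0.3 × 43.88 + 0.1 × 70.2 = 23.76 + 13.164 + 7.02 = 43.944

$43.94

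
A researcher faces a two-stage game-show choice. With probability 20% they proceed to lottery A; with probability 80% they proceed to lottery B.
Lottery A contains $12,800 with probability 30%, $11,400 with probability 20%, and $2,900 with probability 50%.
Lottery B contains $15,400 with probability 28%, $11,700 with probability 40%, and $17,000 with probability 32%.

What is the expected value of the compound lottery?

EV(A) = 0.3 × 12800 + 0.2 × 11400 + 0.5 × 2900 = 3840 + 2280 + 1450 = 7570
EV(B) = 0.28 × 15400 + 0.4 × 11700 + 0.32 × 17000 = 4312 + 4680 + 5440 = 14432
Overall = 0.2 × 7570 + 0.8 × 14432 = 1514 + 11545.6 = 13059.6

$13,059.60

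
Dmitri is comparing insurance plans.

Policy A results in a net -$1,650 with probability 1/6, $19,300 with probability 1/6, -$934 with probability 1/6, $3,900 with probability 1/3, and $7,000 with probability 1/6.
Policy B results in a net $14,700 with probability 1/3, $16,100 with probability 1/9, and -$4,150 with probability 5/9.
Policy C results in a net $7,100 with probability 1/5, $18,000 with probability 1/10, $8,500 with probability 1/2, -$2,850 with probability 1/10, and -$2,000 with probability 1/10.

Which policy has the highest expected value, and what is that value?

Policy A = 1/6 × (-1650) + 1/6 × 19300 + 1/6 × (-934) + 1/3 × 3900 + 1/6 × 7000 = -275 + 3216.6667 − 155.6667 + 1300 + 1166.6667 = 5252.6667
Policy B = 1/3 × 14700 + 1/9 × 16100 + 5/9 × (-4150) = 4900 + 1788.8889 − 2305.5556 = 4383.3333
Policy C = 1/5 × 7100 + 1/10 × 18000 + 1/2 × 8500 + 1/10 × (-2850) + 1/10 × (-2000) = 1420 + 1800 + 4250 − 285 − 200 = 6985

Policy C ($6,985)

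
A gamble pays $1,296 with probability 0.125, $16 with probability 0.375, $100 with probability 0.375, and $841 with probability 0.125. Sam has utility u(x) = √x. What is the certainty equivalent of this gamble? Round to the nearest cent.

E[u] = 0.125·√1296 + 0.375·√16 + 0.375·√100 + 0.125·√841 = 0.125·36 + 0.375·4 + 0.375·10 + 0.125·29 = 13.375
CE = (13.375)² = 178.890625

$178.89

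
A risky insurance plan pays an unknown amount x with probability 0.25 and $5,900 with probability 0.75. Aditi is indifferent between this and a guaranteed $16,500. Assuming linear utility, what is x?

0.25·x + 0.75·5900 = 16500
0.25·x = 16500 − 4425 = 12075
x = 12075 / 0.25 = 48300

x = $48,300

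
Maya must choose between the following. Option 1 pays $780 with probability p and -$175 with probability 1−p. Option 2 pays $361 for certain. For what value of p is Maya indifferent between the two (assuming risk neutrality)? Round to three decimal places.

p·780 + (1−p)·(-175) = 361
955p − 175 = 361
p = (361 + 175) / 955

p = 0.561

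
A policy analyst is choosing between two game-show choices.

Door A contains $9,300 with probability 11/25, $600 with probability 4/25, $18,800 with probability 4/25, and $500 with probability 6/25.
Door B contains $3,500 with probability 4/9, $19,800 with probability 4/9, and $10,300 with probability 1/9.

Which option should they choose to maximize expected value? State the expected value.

Door A = 11/25 × 9300 + 4/25 × 600 + 4/25 × 18800 + 6/25 × 500 = 4092 + 96 + 3008 + 120 = 7316
Door B = 4/9 × 3500 + 4/9 × 19800 + 1/9 × 10300 = 1555.5556 + 8800 + 1144.4444 = 11500

Door B ($11,500)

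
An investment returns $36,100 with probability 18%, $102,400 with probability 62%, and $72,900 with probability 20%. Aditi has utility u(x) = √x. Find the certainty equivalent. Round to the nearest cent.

E[u] = 0.18·√36100 + 0.62·√102400 + 0.2·√72900 = 0.18·190 + 0.62·320 + 0.2·270 = 286.6
CE = (286.6)² = 82139.56

$82,139.56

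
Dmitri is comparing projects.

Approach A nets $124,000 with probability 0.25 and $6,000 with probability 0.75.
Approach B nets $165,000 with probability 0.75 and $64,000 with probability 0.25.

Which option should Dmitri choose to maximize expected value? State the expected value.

Approach B ($139,750)

Approach A = 0.25 × 124000 + 0.75 × 6000 = 31000 + 4500 = 35500
Approach B = 0.75 × 165000 + 0.25 × 64000 = 123750 + 16000 = 139750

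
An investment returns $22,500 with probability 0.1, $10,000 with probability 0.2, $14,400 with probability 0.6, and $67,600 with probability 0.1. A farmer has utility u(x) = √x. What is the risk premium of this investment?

E[u] = 0.1·√22500 + 0.2·√10000 + 0.6·√14400 + 0.1·√67600 = 0.1·150 + 0.2·100 + 0.6·120 + 0.1·260 = 133
CE = (133)² = 17689
Risk premium = EV − CE = 19650 − 17689 = 1961

$1,961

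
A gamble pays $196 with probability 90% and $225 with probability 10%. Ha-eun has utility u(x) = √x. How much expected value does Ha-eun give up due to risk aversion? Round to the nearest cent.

$0.09

E[u] = 0.9·√196 + 0.1·√225 = 0.9·14 + 0.1·15 = 14.1
CE = (14.1)² = 198.81
Risk premium = EV − CE = 198.9 − 198.81 = 0.09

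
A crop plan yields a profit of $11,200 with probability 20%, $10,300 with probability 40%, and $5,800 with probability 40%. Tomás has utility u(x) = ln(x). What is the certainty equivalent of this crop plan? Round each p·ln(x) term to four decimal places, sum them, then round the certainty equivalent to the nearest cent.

$8,324.02

E[u] = 0.2·ln(11200) + 0.4·ln(10300) + 0.4·ln(5800) = 1.8647 + 3.6960 + 3.4662 = 9.0269
CE = e^9.0269 ≈ 8324.02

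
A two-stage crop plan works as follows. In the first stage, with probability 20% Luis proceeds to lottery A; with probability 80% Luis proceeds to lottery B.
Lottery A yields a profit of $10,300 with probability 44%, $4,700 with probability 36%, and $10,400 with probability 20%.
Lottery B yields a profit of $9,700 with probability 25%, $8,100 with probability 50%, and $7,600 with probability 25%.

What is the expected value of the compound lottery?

$8,360.80

EV(A) = 0.44 × 10300 + 0.36 × 4700 + 0.2 × 10400 = 4532 + 1692 + 2080 = 8304
EV(B) = 0.25 × 9700 + 0.5 × 8100 + 0.25 × 7600 = 2425 + 4050 + 1900 = 8375
Overall = 0.2 × 8304 + 0.8 × 8375 = 1660.8 + 6700 = 8360.8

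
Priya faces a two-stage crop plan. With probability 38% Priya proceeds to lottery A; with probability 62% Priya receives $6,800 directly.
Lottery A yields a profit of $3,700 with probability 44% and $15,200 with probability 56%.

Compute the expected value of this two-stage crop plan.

EV(A) = 0.44 × 3700 + 0.56 × 15200 = 1628 + 8512 = 10140
Branch B: 6800 (certain)
Overall = 0.38 × 10140 + 0.62 × 6800 = 3853.2 + 4216 = 8069.2

$8,069.20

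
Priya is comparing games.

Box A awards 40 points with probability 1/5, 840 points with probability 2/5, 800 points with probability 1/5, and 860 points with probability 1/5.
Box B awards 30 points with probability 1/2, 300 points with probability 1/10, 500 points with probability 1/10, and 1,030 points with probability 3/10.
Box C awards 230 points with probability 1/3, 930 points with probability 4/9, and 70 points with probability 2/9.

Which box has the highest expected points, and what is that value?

Box A = 1/5 × 40 + 2/5 × 840 + 1/5 × 800 + 1/5 × 860 = 8 + 336 + 160 + 172 = 676
Box B = 1/2 × 30 + 1/10 × 300 + 1/10 × 500 + 3/10 × 1030 = 15 + 30 + 50 + 309 = 404
Box C = 1/3 × 230 + 4/9 × 930 + 2/9 × 70 = 76.6667 + 413.3333 + 15.5556 = 505.5556

Box A (676 points)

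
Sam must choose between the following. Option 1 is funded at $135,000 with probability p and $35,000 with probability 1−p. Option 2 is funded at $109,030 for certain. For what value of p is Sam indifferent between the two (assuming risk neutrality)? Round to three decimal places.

p·135000 + (1−p)·35000 = 109030
100000p + 35000 = 109030
p = (109030 − 35000) / 100000

p = 0.740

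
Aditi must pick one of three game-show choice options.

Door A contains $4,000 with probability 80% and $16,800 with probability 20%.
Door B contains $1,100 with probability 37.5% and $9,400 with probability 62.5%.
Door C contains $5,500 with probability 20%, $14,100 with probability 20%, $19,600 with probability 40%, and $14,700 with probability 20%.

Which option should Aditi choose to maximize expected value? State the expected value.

Door C ($14,700)

Door A = 0.8 × 4000 + 0.2 × 16800 = 3200 + 3360 = 6560
Door B = 0.375 × 1100 + 0.625 × 9400 = 412.5 + 5875 = 6287.5
Door C = 0.2 × 5500 + 0.2 × 14100 + 0.4 × 19600 + 0.2 × 14700 = 1100 + 2820 + 7840 + 2940 = 14700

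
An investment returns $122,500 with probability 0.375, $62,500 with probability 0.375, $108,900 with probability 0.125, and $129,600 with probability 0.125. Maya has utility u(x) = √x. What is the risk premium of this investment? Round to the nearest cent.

E[u] = 0.375·√122500 + 0.375·√62500 + 0.125·√108900 + 0.125·√129600 = 0.375·350 + 0.375·250 + 0.125·330 + 0.125·360 = 311.25
CE = (311.25)² = 96876.5625
Risk premium = EV − CE = 99187.5 − 96876.5625 = 2310.9375

$2,310.94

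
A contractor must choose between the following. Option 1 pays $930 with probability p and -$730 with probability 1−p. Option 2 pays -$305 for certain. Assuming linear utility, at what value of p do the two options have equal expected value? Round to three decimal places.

p·930 + (1−p)·(-730) = -305
1660p − 730 = -305
p = (-305 + 730) / 1660

p = 0.256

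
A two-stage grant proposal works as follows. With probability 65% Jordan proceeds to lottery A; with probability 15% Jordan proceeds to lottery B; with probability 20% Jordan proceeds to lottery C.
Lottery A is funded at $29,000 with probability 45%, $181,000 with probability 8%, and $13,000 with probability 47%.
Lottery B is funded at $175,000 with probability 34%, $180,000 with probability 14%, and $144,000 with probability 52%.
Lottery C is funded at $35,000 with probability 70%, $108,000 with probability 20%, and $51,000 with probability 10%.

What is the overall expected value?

$56,043

EV(A) = 0.45 × 29000 + 0.08 × 181000 + 0.47 × 13000 = 13050 + 14480 + 6110 = 33640
EV(B) = 0.34 × 175000 + 0.14 × 180000 + 0.52 × 144000 = 59500 + 25200 + 74880 = 159580
EV(C) = 0.7 × 35000 + 0.2 × 108000 + 0.1 × 51000 = 24500 + 21600 + 5100 = 51200
Overall = 0.65 × 33640 + 0.15 × 159580 + 0.2 × 51200 = 21866 + 23937 + 10240 = 56043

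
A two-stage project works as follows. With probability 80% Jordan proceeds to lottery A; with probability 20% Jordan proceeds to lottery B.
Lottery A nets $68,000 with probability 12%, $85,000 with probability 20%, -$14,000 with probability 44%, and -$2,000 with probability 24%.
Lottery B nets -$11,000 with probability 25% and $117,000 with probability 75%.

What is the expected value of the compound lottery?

EV(A) = 0.12 × 68000 + 0.2 × 85000 + 0.44 × (-14000) + 0.24 × (-2000) = 8160 + 17000 − 6160 − 480 = 18520
EV(B) = 0.25 × (-11000) + 0.75 × 117000 = -2750 + 87750 = 85000
Overall = 0.8 × 18520 + 0.2 × 85000 = 14816 + 17000 = 31816

$31,816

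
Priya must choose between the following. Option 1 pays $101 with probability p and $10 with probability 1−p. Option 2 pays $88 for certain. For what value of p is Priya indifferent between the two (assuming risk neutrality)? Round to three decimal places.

p·101 + (1−p)·10 = 88
91p + 10 = 88
p = (88 − 10) / 91

p = 0.857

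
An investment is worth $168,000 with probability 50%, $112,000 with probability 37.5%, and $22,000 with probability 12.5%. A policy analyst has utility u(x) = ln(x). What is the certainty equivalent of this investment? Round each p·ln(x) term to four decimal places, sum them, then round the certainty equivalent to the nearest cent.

$111,915.57

E[u] = 0.5·ln(168000) + 0.375·ln(112000) + 0.125·ln(22000) = 6.0159 + 4.3598 + 1.2498 = 11.6255
CE = e^11.6255 ≈ 111915.57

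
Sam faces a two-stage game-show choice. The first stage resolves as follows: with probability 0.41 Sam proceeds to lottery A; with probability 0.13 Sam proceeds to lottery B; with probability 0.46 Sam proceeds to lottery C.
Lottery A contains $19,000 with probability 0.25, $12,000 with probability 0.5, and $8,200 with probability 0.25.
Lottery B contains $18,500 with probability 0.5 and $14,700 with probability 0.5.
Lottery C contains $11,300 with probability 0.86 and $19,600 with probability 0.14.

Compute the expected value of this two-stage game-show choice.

EV(A) = 0.25 × 19000 + 0.5 × 12000 + 0.25 × 8200 = 4750 + 6000 + 2050 = 12800
EV(B) = 0.5 × 18500 + 0.5 × 14700 = 9250 + 7350 = 16600
EV(C) = 0.86 × 11300 + 0.14 × 19600 = 9718 + 2744 = 12462
Overall = 0.41 × 12800 + 0.13 × 16600 + 0.46 × 12462 = 5248 + 2158 + 5732.52 = 13138.52

$13,138.52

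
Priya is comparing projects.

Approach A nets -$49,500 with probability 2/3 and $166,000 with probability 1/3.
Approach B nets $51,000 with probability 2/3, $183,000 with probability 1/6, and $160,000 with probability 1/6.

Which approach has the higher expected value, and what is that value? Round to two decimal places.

Approach A = 2/3 × (-49500) + 1/3 × 166000 = -33000 + 55333.3333 = 22333.3333
Approach B = 2/3 × 51000 + 1/6 × 183000 + 1/6 × 160000 = 34000 + 30500 + 26666.6667 = 91166.6667

Approach B ($91,166.67)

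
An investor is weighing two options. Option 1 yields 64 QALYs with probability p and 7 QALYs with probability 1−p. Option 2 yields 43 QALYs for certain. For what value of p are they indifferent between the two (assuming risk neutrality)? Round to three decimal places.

p·64 + (1−p)·7 = 43
57p + 7 = 43
p = (43 − 7) / 57

p = 0.632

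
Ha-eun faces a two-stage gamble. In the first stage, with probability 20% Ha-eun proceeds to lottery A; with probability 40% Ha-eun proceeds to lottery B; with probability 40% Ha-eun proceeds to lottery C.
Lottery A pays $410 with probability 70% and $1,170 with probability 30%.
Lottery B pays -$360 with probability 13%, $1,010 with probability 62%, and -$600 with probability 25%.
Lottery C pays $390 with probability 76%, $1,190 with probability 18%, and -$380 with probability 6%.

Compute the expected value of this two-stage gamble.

$494.48

EV(A) = 0.7 × 410 + 0.3 × 1170 = 287 + 351 = 638
EV(B) = 0.13 × (-360) + 0.62 × 1010 + 0.25 × (-600) = -46.8 + 626.2 − 150 = 429.4
EV(C) = 0.76 × 390 + 0.18 × 1190 + 0.06 × (-380) = 296.4 + 214.2 − 22.8 = 487.8
Overall = 0.2 × 638 + 0.4 × 429.4 + 0.4 × 487.8 = 127.6 + 171.76 + 195.12 = 494.48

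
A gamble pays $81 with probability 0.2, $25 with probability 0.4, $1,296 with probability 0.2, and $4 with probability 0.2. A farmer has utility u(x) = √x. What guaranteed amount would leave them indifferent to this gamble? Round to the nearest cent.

E[u] = 0.2·√81 + 0.4·√25 + 0.2·√1296 + 0.2·√4 = 0.2·9 + 0.4·5 + 0.2·36 + 0.2·2 = 11.4
CE = (11.4)² = 129.96

$129.96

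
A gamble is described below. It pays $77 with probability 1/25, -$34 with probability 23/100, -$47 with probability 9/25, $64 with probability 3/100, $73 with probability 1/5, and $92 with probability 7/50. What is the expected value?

$7.74

EV = 1/25 × 77 + 23/100 × (-34) + 9/25 × (-47) + 3/100 × 64 + 1/5 × 73 + 7/50 × 92 = 3.08 − 7.82 − 16.92 + 1.92 + 14.6 + 12.88 = 7.74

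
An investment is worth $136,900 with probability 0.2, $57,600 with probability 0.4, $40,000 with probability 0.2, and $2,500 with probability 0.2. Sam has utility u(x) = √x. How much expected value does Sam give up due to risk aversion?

$10,520

E[u] = 0.2·√136900 + 0.4·√57600 + 0.2·√40000 + 0.2·√2500 = 0.2·370 + 0.4·240 + 0.2·200 + 0.2·50 = 220
CE = (220)² = 48400
Risk premium = EV − CE = 58920 − 48400 = 10520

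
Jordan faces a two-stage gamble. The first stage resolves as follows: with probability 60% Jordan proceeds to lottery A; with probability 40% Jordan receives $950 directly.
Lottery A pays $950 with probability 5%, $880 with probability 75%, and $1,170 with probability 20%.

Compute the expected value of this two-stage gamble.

EV(A) = 0.05 × 950 + 0.75 × 880 + 0.2 × 1170 = 47.5 + 660 + 234 = 941.5
Branch B: 950 (certain)
Overall = 0.6 × 941.5 + 0.4 × 950 = 564.9 + 380 = 944.9

$944.90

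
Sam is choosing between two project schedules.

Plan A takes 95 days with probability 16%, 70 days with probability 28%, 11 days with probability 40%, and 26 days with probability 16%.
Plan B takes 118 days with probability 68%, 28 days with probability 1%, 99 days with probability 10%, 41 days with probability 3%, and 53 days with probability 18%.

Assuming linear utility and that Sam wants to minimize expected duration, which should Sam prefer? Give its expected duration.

Plan A (43.36 days)

Plan A = 0.16 × 95 + 0.28 × 70 + 0.4 × 11 + 0.16 × 26 = 15.2 + 19.6 + 4.4 + 4.16 = 43.36
Plan B = 0.68 × 118 + 0.01 × 28 + 0.1 × 99 + 0.03 × 41 + 0.18 × 53 = 80.24 + 0.28 + 9.9 + 1.23 + 9.54 = 101.19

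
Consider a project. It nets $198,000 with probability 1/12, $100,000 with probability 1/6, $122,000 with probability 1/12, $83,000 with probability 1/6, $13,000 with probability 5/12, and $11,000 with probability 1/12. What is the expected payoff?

EV = 1/12 × 198000 + 1/6 × 100000 + 1/12 × 122000 + 1/6 × 83000 + 5/12 × 13000 + 1/12 × 11000 = 16500 + 16666.6667 + 10166.6667 + 13833.3333 + 5416.6667 + 916.6667 = 63500

$63,500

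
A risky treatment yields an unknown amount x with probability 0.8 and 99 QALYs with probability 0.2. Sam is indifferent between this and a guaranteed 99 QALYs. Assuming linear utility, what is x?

0.8·x + 0.2·99 = 99
0.8·x = 99 − 19.8 = 79.2
x = 79.2 / 0.8 = 99

x = 99 QALYs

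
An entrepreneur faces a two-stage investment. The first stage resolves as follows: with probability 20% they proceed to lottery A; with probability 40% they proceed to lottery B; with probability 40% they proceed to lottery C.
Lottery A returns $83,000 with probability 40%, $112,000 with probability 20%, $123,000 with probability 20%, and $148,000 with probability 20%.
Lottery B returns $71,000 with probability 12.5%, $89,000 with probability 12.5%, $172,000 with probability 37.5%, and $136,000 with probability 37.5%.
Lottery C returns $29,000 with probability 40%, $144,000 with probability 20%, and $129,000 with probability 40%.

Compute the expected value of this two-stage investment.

EV(A) = 0.4 × 83000 + 0.2 × 112000 + 0.2 × 123000 + 0.2 × 148000 = 33200 + 22400 + 24600 + 29600 = 109800
EV(B) = 0.125 × 71000 + 0.125 × 89000 + 0.375 × 172000 + 0.375 × 136000 = 8875 + 11125 + 64500 + 51000 = 135500
EV(C) = 0.4 × 29000 + 0.2 × 144000 + 0.4 × 129000 = 11600 + 28800 + 51600 = 92000
Overall = 0.2 × 109800 + 0.4 × 135500 + 0.4 × 92000 = 21960 + 54200 + 36800 = 112960

$112,960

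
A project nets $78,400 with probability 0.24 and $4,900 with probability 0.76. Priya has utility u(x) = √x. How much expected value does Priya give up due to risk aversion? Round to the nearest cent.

E[u] = 0.24·√78400 + 0.76·√4900 = 0.24·280 + 0.76·70 = 120.4
CE = (120.4)² = 14496.16
Risk premium = EV − CE = 22540 − 14496.16 = 8043.84

$8,043.84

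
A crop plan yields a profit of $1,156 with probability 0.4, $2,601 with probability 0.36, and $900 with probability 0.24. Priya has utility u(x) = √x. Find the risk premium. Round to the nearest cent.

E[u] = 0.4·√1156 + 0.36·√2601 + 0.24·√900 = 0.4·34 + 0.36·51 + 0.24·30 = 39.16
CE = (39.16)² = 1533.5056
Risk premium = EV − CE = 1614.76 − 1533.5056 = 81.2544

$81.25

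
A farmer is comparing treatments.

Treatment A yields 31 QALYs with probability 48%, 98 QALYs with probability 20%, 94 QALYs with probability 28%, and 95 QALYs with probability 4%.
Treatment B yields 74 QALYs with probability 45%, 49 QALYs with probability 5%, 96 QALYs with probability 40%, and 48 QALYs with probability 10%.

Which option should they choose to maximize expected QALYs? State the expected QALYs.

Treatment B (78.95 QALYs)

Treatment A = 0.48 × 31 + 0.2 × 98 + 0.28 × 94 + 0.04 × 95 = 14.88 + 19.6 + 26.32 + 3.8 = 64.6
Treatment B = 0.45 × 74 + 0.05 × 49 + 0.4 × 96 + 0.1 × 48 = 33.3 + 2.45 + 38.4 + 4.8 = 78.95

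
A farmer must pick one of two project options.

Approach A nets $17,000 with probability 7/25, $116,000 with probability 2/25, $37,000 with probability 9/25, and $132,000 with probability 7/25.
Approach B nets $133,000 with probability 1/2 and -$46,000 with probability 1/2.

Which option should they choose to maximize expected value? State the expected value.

Approach A ($64,320)

Approach A = 7/25 × 17000 + 2/25 × 116000 + 9/25 × 37000 + 7/25 × 132000 = 4760 + 9280 + 13320 + 36960 = 64320
Approach B = 1/2 × 133000 + 1/2 × (-46000) = 66500 − 23000 = 43500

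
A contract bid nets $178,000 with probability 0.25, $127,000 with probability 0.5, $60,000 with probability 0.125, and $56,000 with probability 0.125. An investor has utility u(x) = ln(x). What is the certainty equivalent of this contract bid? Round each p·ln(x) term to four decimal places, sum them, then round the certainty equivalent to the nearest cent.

E[u] = 0.25·ln(178000) + 0.5·ln(127000) + 0.125·ln(60000) + 0.125·ln(56000) = 3.0224 + 5.8760 + 1.3753 + 1.3666 = 11.6403
CE = e^11.6403 ≈ 113584.24

$113,584.24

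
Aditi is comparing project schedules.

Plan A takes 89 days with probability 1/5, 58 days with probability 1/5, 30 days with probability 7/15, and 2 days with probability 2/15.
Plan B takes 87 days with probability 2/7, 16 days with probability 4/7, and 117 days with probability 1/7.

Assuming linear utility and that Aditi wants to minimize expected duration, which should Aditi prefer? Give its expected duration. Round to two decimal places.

Plan A (43.67 days)

Plan A = 1/5 × 89 + 1/5 × 58 + 7/15 × 30 + 2/15 × 2 = 17.8 + 11.6 + 14 + 0.2667 = 43.6667
Plan B = 2/7 × 87 + 4/7 × 16 + 1/7 × 117 = 24.8571 + 9.1429 + 16.7143 = 50.7143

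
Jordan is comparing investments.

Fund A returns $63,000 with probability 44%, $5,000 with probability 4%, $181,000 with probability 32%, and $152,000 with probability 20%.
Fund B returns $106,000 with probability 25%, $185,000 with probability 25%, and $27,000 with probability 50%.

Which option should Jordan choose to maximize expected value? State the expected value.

Fund A ($116,240)

Fund A = 0.44 × 63000 + 0.04 × 5000 + 0.32 × 181000 + 0.2 × 152000 = 27720 + 200 + 57920 + 30400 = 116240
Fund B = 0.25 × 106000 + 0.25 × 185000 + 0.5 × 27000 = 26500 + 46250 + 13500 = 86250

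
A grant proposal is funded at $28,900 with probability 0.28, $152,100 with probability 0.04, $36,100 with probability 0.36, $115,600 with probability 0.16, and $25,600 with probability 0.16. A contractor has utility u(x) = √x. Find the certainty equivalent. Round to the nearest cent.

E[u] = 0.28·√28900 + 0.04·√152100 + 0.36·√36100 + 0.16·√115600 + 0.16·√25600 = 0.28·170 + 0.04·390 + 0.36·190 + 0.16·340 + 0.16·160 = 211.6
CE = (211.6)² = 44774.56

$44,774.56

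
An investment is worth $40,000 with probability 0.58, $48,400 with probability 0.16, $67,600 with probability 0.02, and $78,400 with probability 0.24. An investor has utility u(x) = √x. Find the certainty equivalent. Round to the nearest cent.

$49,996.96

E[u] = 0.58·√40000 + 0.16·√48400 + 0.02·√67600 + 0.24·√78400 = 0.58·200 + 0.16·220 + 0.02·260 + 0.24·280 = 223.6
CE = (223.6)² = 49996.96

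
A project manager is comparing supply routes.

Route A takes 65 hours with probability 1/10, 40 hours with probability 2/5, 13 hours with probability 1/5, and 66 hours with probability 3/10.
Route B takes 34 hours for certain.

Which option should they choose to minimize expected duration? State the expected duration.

Route A = 1/10 × 65 + 2/5 × 40 + 1/5 × 13 + 3/10 × 66 = 6.5 + 16 + 2.6 + 19.8 = 44.9
Route B: 34 (certain)

Route B (34 hours)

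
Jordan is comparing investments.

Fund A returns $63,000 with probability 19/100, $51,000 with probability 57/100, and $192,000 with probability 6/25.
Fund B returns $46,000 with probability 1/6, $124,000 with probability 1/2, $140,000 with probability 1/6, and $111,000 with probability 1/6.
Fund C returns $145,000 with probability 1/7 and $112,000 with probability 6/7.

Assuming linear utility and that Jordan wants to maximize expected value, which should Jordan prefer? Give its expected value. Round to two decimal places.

Fund C ($116,714.29)

Fund A = 19/100 × 63000 + 57/100 × 51000 + 6/25 × 192000 = 11970 + 29070 + 46080 = 87120
Fund B = 1/6 × 46000 + 1/2 × 124000 + 1/6 × 140000 + 1/6 × 111000 = 7666.6667 + 62000 + 23333.3333 + 18500 = 111500
Fund C = 1/7 × 145000 + 6/7 × 112000 = 20714.2857 + 96000 = 116714.2857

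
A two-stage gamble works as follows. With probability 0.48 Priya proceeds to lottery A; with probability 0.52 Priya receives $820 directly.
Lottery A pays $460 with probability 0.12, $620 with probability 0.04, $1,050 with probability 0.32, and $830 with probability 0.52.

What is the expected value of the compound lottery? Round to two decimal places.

EV(A) = 0.12 × 460 + 0.04 × 620 + 0.32 × 1050 + 0.52 × 830 = 55.2 + 24.8 + 336 + 431.6 = 847.6
Branch B: 820 (certain)
Overall = 0.48 × 847.6 + 0.52 × 820 = 406.848 + 426.4 = 833.248

$833.25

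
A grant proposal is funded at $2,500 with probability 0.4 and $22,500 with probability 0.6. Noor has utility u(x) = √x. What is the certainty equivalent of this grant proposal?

E[u] = 0.4·√2500 + 0.6·√22500 = 0.4·50 + 0.6·150 = 110
CE = (110)² = 12100

$12,100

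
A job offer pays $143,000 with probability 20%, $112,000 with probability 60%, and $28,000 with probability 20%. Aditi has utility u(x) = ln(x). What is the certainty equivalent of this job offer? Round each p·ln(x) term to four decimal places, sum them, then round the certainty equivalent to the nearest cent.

$89,134.34

E[u] = 0.2·ln(143000) + 0.6·ln(112000) + 0.2·ln(28000) = 2.3741 + 6.9758 + 2.0480 = 11.3979
CE = e^11.3979 ≈ 89134.34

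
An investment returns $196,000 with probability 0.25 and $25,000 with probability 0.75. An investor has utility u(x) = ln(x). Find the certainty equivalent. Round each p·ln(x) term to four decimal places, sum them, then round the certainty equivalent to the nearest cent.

$41,835.48

E[u] = 0.25·ln(196000) + 0.75·ln(25000) = 3.0465 + 7.5950 = 10.6415
CE = e^10.6415 ≈ 41835.48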